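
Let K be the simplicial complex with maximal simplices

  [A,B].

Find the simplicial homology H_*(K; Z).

H_0 = Z,  H_1 = 0.

Take the total order A < B on the vertex set. Then K (dimension 1) consists of the simplices:

  0-simplices (2): A, B
  1-simplices (1): AB

giving chain groups C_0 ≅ Z^2, C_1 ≅ Z^1.

∂_1: C_1 → C_0 is given by ∂[p,q] = [q] − [p].
This gives a 2×1 integer matrix of rank 1; reducing to Smith normal form yields diagonal entries (1).

Computing H_k = (kernel of ∂_k) / (image of ∂_{k+1}):

  H_0: rank C_0 − rank ∂_1 = 2 − 1 = 1, and the invariant factors of ∂_1 are all 1, so H_0 ≅ Z.
  H_1: rank ker ∂_1 − rank ∂_2 = (1 − 1) − 0 = 0, and there is no ∂_2, so H_1 ≅ 0.

(K is a triangulation of the 1-simplex.)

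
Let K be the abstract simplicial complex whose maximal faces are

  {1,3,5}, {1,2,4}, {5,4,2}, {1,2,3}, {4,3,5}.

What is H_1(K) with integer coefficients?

H_1 = Z.

We work with the vertex ordering 1 < 2 < 3 < 4 < 5. The simplices of K, each written with vertices in increasing order, are:

  0-simplices (5): [1], [2], [3], [4], [5]
  1-simplices (10): [1,2], [1,3], [1,4], [1,5], [2,3], [2,4], [2,5], [3,4], [3,5], [4,5]
  2-simplices (5): [1,2,3], [1,2,4], [1,3,5], [2,4,5], [3,4,5]

Hence C_0 ≅ Z^5, C_1 ≅ Z^10, C_2 ≅ Z^5.

∂_1: C_1 → C_0 maps an edge to its endpoints' difference, ∂[p,q] = q − p. For instance
  ∂[2,4] = [4] − [2].
The resulting 5×10 matrix has rank 4, and its Smith normal form has invariant factors (1,1,1,1).

∂_2: C_2 → C_1 sends each 2-simplex [p,q,r] to [q,r] − [p,r] + [p,q]. For instance
  ∂[1,2,4] = [2,4] − [1,4] + [1,2],
  ∂[2,4,5] = [4,5] − [2,5] + [2,4].
This gives a 10×5 integer matrix of rank 5; reducing to Smith normal form yields diagonal entries (1,1,1,1,1).

Now H_k = ker ∂_k / im ∂_{k+1}, so:

  H_1: rank ker ∂_1 − rank ∂_2 = (10 − 4) − 5 = 1, and the invariant factors of ∂_2 are all 1, so H_1 ≅ Z.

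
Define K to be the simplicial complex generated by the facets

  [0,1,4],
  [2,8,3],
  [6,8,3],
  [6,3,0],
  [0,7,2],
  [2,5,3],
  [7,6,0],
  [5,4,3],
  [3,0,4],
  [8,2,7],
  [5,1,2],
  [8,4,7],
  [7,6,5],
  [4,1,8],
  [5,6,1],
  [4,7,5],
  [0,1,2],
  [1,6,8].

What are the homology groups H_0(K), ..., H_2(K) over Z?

We work with the vertex ordering 0 < 1 < 2 < 3 < 4 < 5 < 6 < 7 < 8. The simplices of K, each written with vertices in increasing order, are:

  0-simplices (9): [0], [1], [2], [3], [4], [5], [6], [7], [8]
  1-simplices (27): (27 of them)
  2-simplices (18): [0,1,2], [0,1,4], [0,2,7], [0,3,4], [0,3,6], [0,6,7], [1,2,5], [1,4,8], [1,5,6], [1,6,8], [2,3,5], [2,3,8], [2,7,8], [3,4,5], [3,6,8], [4,5,7], [4,7,8], [5,6,7]

Hence C_0 ≅ Z^9, C_1 ≅ Z^27, C_2 ≅ Z^18.

∂_1: C_1 → C_0 sends each edge [p,q] (with p < q) to q − p.
As a 9×27 matrix over Z this has rank 8, with invariant factors (1,1,1,1,1,1,1,1).

The boundary map ∂_2: C_2 → C_1 sends each 2-simplex [p,q,r] to [q,r] − [p,r] + [p,q]. For instance
  ∂[1,4,8] = [4,8] − [1,8] + [1,4],
  ∂[2,3,5] = [3,5] − [2,5] + [2,3].
The resulting 27×18 matrix has rank 17, and its Smith normal form has invariant factors (1,1,1,1,1,1,1,1,1,1,1,1,1,1,1,1,1).

Computing H_k = (kernel of ∂_k) / (image of ∂_{k+1}):

  H_0: rank C_0 − rank ∂_1 = 9 − 8 = 1, and the invariant factors of ∂_1 are all 1, so H_0 ≅ Z.
  H_1: rank ker ∂_1 − rank ∂_2 = (27 − 8) − 17 = 2, and the invariant factors of ∂_2 are all 1, so H_1 ≅ Z^2.
  H_2: rank ker ∂_2 − rank ∂_3 = (18 − 17) − 0 = 1, and there is no ∂_3, so H_2 ≅ Z.

H_0 ≅ Z,  H_1 ≅ Z^2,  H_2 ≅ Z.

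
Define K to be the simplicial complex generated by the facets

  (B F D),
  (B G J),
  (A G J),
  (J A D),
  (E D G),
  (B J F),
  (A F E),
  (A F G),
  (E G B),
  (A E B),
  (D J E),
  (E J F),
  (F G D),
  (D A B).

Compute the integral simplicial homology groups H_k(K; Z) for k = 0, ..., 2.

H_0 = Z,  H_1 = Z^2,  H_2 = Z.

Take the total order A < B < D < E < F < G < J on the vertex set. Then K (dimension 2) consists of the simplices:

  0-simplices (7): A, B, D, E, F, G, J
  1-simplices (21): AB, AD, AE, AF, AG, AJ, BD, BE, BF, BG, BJ, DE, DF, DG, DJ, EF, EG, EJ, FG, FJ, GJ
  2-simplices (14): ABD, ABE, ADJ, AEF, AFG, AGJ, BDF, BEG, BFJ, BGJ, DEG, DEJ, DFG, EFJ

giving chain groups C_0 ≅ Z^7, C_1 ≅ Z^21, C_2 ≅ Z^14.

The boundary map ∂_1: C_1 → C_0 is given by ∂[p,q] = [q] − [p]. For instance
  ∂GJ = J − G.
This gives a 7×21 integer matrix of rank 6; reducing to Smith normal form yields diagonal entries (1,1,1,1,1,1).

Boundary ∂_2: C_2 → C_1 acts by ∂[p,q,r] = [q,r] − [p,r] + [p,q]. For instance
  ∂EFJ = FJ − EJ + EF,
  ∂BDF = DF − BF + BD.
The 21×14 boundary matrix has rank 13 and Smith normal form diag(1,1,1,1,1,1,1,1,1,1,1,1,1).

Reading off H_k = ker ∂_k / im ∂_{k+1}:

  H_0: rank C_0 − rank ∂_1 = 7 − 6 = 1, and the invariant factors of ∂_1 are all 1, so H_0 ≅ Z.
  H_1: rank ker ∂_1 − rank ∂_2 = (21 − 6) − 13 = 2, and the invariant factors of ∂_2 are all 1, so H_1 ≅ Z^2.
  H_2: rank ker ∂_2 − rank ∂_3 = (14 − 13) − 0 = 1, and there is no ∂_3, so H_2 ≅ Z.

As a check, the Euler characteristic is 7 − 21 + 14 = 0, which agrees with 1 − 2 + 1 = 0.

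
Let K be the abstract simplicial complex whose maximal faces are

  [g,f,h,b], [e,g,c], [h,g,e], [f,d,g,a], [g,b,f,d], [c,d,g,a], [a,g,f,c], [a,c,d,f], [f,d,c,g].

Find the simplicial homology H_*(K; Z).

Take the total order a < b < c < d < e < f < g < h on the vertex set. Then K (dimension 3) consists of the simplices:

  0-simplices (8): a, b, c, d, e, f, g, h
  1-simplices (19): ac, ad, af, ag, bd, bf, bg, bh, cd, ce, cf, cg, df, dg, eg, eh, fg, fh, gh
  2-simplices (18): acd, acf, acg, adf, adg, afg, bdf, bdg, bfg, bfh, bgh, cdf, cdg, ceg, cfg, dfg, egh, fgh
  3-simplices (7): acdf, acdg, acfg, adfg, bdfg, bfgh, cdfg

Hence C_0 ≅ Z^8, C_1 ≅ Z^19, C_2 ≅ Z^18, C_3 ≅ Z^7.

The boundary map ∂_1: C_1 → C_0 is given by ∂[p,q] = [q] − [p].
This gives a 8×19 integer matrix of rank 7; reducing to Smith normal form yields diagonal entries (1,1,1,1,1,1,1).

∂_2: C_2 → C_1 sends each 2-simplex [p,q,r] to [q,r] − [p,r] + [p,q]. For instance
  ∂bfh = fh − bh + bf,
  ∂adf = df − af + ad.
As a 19×18 matrix over Z this has rank 12, with invariant factors (1,1,1,1,1,1,1,1,1,1,1,1).

∂_3: C_3 → C_2 sends each 3-simplex σ to the alternating sum Σ_i (−1)^i (σ with its i-th vertex removed). For instance
  ∂acdf = cdf − adf + acf − acd,
  ∂adfg = dfg − afg + adg − adf.
The resulting 18×7 matrix has rank 6, and its Smith normal form has invariant factors (1,1,1,1,1,1).

From H_k ≅ ker(∂_k) / im(∂_{k+1}) we obtain:

  H_0: rank C_0 − rank ∂_1 = 8 − 7 = 1, and the invariant factors of ∂_1 are all 1, so H_0 = Z.
  H_1: rank ker ∂_1 − rank ∂_2 = (19 − 7) − 12 = 0, and the invariant factors of ∂_2 are all 1, so H_1 = 0.
  H_2: rank ker ∂_2 − rank ∂_3 = (18 − 12) − 6 = 0, and the invariant factors of ∂_3 are all 1, so H_2 = 0.
  H_3: rank ker ∂_3 − rank ∂_4 = (7 − 6) − 0 = 1, and there is no ∂_4, so H_3 = Z.

As a check, the Euler characteristic is 8 − 19 + 18 − 7 = 0, which agrees with 1 − 0 + 0 − 1 = 0.

H_0 = Z,  H_1 = 0,  H_2 = 0,  H_3 = Z.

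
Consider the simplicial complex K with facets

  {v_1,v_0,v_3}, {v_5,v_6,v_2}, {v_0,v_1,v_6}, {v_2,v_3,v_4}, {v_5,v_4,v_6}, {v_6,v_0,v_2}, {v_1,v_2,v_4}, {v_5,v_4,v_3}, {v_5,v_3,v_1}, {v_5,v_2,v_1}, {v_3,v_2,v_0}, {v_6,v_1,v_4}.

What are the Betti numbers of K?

Fix the vertex order v_0 < v_1 < v_2 < v_3 < v_4 < v_5 < v_6 and write every simplex with vertices in increasing order. Then dim K = 2 and the simplices of K are:

  0-simplices (7): [v_0], [v_1], [v_2], [v_3], [v_4], [v_5], [v_6]
  1-simplices (18): (18 of them)
  2-simplices (12): (12 of them)

so the chain groups are C_0 ≅ Z^7, C_1 ≅ Z^18, C_2 ≅ Z^12.

∂_1: C_1 → C_0 maps an edge to its endpoints' difference, ∂[p,q] = q − p. For instance
  ∂[v_3,v_5] = [v_5] − [v_3].
The 7×18 boundary matrix has rank 6 and Smith normal form diag(1,1,1,1,1,1).

The boundary map ∂_2: C_2 → C_1 sends each 2-simplex [p,q,r] to [q,r] − [p,r] + [p,q]. For instance
  ∂[v_4,v_5,v_6] = [v_5,v_6] − [v_4,v_6] + [v_4,v_5],
  ∂[v_1,v_3,v_5] = [v_3,v_5] − [v_1,v_5] + [v_1,v_3].
The resulting 18×12 matrix has rank 12, and its Smith normal form has invariant factors (1,1,1,1,1,1,1,1,1,1,1,2).

Now H_k = ker ∂_k / im ∂_{k+1}, so:

  H_0: rank C_0 − rank ∂_1 = 7 − 6 = 1, and the invariant factors of ∂_1 are all 1, so H_0 ≅ Z.
  H_1: rank ker ∂_1 − rank ∂_2 = (18 − 6) − 12 = 0, and ∂_2 has invariant factor 2 > 1, so H_1 ≅ Z/2.
  H_2: rank ker ∂_2 − rank ∂_3 = (12 − 12) − 0 = 0, and there is no ∂_3, so H_2 ≅ 0.

Hence the Betti numbers are b_0 = 1, b_1 = 0, b_2 = 0.

b_0 = 1, b_1 = 0, b_2 = 0.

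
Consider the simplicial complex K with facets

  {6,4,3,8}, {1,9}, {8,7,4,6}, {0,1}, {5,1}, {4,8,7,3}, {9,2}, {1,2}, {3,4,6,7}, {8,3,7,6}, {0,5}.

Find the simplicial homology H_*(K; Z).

Take the total order 0 < 1 < 2 < 3 < 4 < 5 < 6 < 7 < 8 < 9 on the vertex set. Then K (dimension 3) consists of the simplices:

  0-simplices (10): [0], [1], [2], [3], [4], [5], [6], [7], [8], [9]
  1-simplices (16): [0,1], [0,5], [1,2], [1,5], [1,9], [2,9], [3,4], [3,6], [3,7], [3,8], [4,6], [4,7], [4,8], [6,7], [6,8], [7,8]
  2-simplices (10): [3,4,6], [3,4,7], [3,4,8], [3,6,7], [3,6,8], [3,7,8], [4,6,7], [4,6,8], [4,7,8], [6,7,8]
  3-simplices (5): [3,4,6,7], [3,4,6,8], [3,4,7,8], [3,6,7,8], [4,6,7,8]

giving chain groups C_0 ≅ Z^10, C_1 ≅ Z^16, C_2 ≅ Z^10, C_3 ≅ Z^5.

The boundary map ∂_1: C_1 → C_0 is given by ∂[p,q] = [q] − [p]. For instance
  ∂[4,7] = [7] − [4].
As a 10×16 matrix over Z this has rank 8, with invariant factors (1,1,1,1,1,1,1,1).

The boundary map ∂_2: C_2 → C_1 maps a triangle to the signed sum of its edges. For instance
  ∂[3,7,8] = [7,8] − [3,8] + [3,7],
  ∂[6,7,8] = [7,8] − [6,8] + [6,7].
The resulting 16×10 matrix has rank 6, and its Smith normal form has invariant factors (1,1,1,1,1,1).

The boundary map ∂_3: C_3 → C_2 sends each 3-simplex σ to the alternating sum Σ_i (−1)^i (σ with its i-th vertex removed). For instance
  ∂[3,4,6,7] = [4,6,7] − [3,6,7] + [3,4,7] − [3,4,6],
  ∂[4,6,7,8] = [6,7,8] − [4,7,8] + [4,6,8] − [4,6,7].
The resulting 10×5 matrix has rank 4, and its Smith normal form has invariant factors (1,1,1,1).

Computing H_k = (kernel of ∂_k) / (image of ∂_{k+1}):

  H_0: rank C_0 − rank ∂_1 = 10 − 8 = 2, and the invariant factors of ∂_1 are all 1, so H_0 = Z^2.
  H_1: rank ker ∂_1 − rank ∂_2 = (16 − 8) − 6 = 2, and the invariant factors of ∂_2 are all 1, so H_1 = Z^2.
  H_2: rank ker ∂_2 − rank ∂_3 = (10 − 6) − 4 = 0, and the invariant factors of ∂_3 are all 1, so H_2 = 0.
  H_3: rank ker ∂_3 − rank ∂_4 = (5 − 4) − 0 = 1, and there is no ∂_4, so H_3 = Z.

H_0 = Z^2,  H_1 = Z^2,  H_2 = 0,  H_3 = Z.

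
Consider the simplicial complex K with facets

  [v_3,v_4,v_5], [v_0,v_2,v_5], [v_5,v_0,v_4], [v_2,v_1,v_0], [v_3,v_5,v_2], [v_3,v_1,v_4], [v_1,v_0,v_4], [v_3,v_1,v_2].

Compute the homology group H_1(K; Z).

H_1 ≅ 0.

Fix the vertex order v_0 < v_1 < v_2 < v_3 < v_4 < v_5 and write every simplex with vertices in increasing order. Then dim K = 2 and the simplices of K are:

  0-simplices (6): [v_0], [v_1], [v_2], [v_3], [v_4], [v_5]
  1-simplices (12): [v_0,v_1], [v_0,v_2], [v_0,v_4], [v_0,v_5], [v_1,v_2], [v_1,v_3], [v_1,v_4], [v_2,v_3], [v_2,v_5], [v_3,v_4], [v_3,v_5], [v_4,v_5]
  2-simplices (8): [v_0,v_1,v_2], [v_0,v_1,v_4], [v_0,v_2,v_5], [v_0,v_4,v_5], [v_1,v_2,v_3], [v_1,v_3,v_4], [v_2,v_3,v_5], [v_3,v_4,v_5]

so the chain groups are C_0 ≅ Z^6, C_1 ≅ Z^12, C_2 ≅ Z^8.

The boundary map ∂_1: C_1 → C_0 maps an edge to its endpoints' difference, ∂[p,q] = q − p.
The 6×12 boundary matrix has rank 5 and Smith normal form diag(1,1,1,1,1).

The boundary map ∂_2: C_2 → C_1 acts by ∂[p,q,r] = [q,r] − [p,r] + [p,q]. For instance
  ∂[v_1,v_3,v_4] = [v_3,v_4] − [v_1,v_4] + [v_1,v_3],
  ∂[v_1,v_2,v_3] = [v_2,v_3] − [v_1,v_3] + [v_1,v_2].
As a 12×8 matrix over Z this has rank 7, with invariant factors (1,1,1,1,1,1,1).

Reading off H_k = ker ∂_k / im ∂_{k+1}:

  H_1: rank ker ∂_1 − rank ∂_2 = (12 − 5) − 7 = 0, and the invariant factors of ∂_2 are all 1, so H_1 = 0.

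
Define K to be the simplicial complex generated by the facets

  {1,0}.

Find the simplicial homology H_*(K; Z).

We work with the vertex ordering 0 < 1. The simplices of K, each written with vertices in increasing order, are:

  0-simplices (2): [0], [1]
  1-simplices (1): [0,1]

giving chain groups C_0 ≅ Z^2, C_1 ≅ Z^1.

The boundary map ∂_1: C_1 → C_0 is given by ∂[p,q] = [q] − [p]. For instance
  ∂[0,1] = [1] − [0].
The resulting 2×1 matrix has rank 1, and its Smith normal form has invariant factors (1).

Now H_k = ker ∂_k / im ∂_{k+1}, so:

  H_0: rank C_0 − rank ∂_1 = 2 − 1 = 1, and the invariant factors of ∂_1 are all 1, so H_0 = Z.
  H_1: rank ker ∂_1 − rank ∂_2 = (1 − 1) − 0 = 0, and there is no ∂_2, so H_1 = 0.

As a check, the Euler characteristic is 2 − 1 = 1, which agrees with 1 − 0 = 1.

H_0 = Z,  H_1 = 0.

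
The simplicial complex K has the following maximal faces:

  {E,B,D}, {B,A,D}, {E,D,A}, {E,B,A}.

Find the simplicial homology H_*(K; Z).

Fix the vertex order A < B < D < E and write every simplex with vertices in increasing order. Then dim K = 2 and the simplices of K are:

  0-simplices (4): A, B, D, E
  1-simplices (6): AB, AD, AE, BD, BE, DE
  2-simplices (4): ABD, ABE, ADE, BDE

Hence C_0 ≅ Z^4, C_1 ≅ Z^6, C_2 ≅ Z^4.

∂_1: C_1 → C_0 is given by ∂[p,q] = [q] − [p].
The 4×6 boundary matrix has rank 3 and Smith normal form diag(1,1,1).

Boundary ∂_2: C_2 → C_1 maps a triangle to the signed sum of its edges. For instance
  ∂ABE = BE − AE + AB,
  ∂BDE = DE − BE + BD.
The 6×4 boundary matrix has rank 3 and Smith normal form diag(1,1,1).

Now H_k = ker ∂_k / im ∂_{k+1}, so:

  H_0: rank C_0 − rank ∂_1 = 4 − 3 = 1, and the invariant factors of ∂_1 are all 1, so H_0 = Z.
  H_1: rank ker ∂_1 − rank ∂_2 = (6 − 3) − 3 = 0, and the invariant factors of ∂_2 are all 1, so H_1 = 0.
  H_2: rank ker ∂_2 − rank ∂_3 = (4 − 3) − 0 = 1, and there is no ∂_3, so H_2 = Z.

As a check, the Euler characteristic is 4 − 6 + 4 = 2, which agrees with 1 − 0 + 1 = 2.
(K is a triangulation of the 2-sphere S^2.)

H_0 = Z,  H_1 = 0,  H_2 = Z.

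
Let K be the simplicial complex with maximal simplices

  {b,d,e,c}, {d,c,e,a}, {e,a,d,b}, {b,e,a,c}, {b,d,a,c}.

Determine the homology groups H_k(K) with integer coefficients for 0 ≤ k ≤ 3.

H_0 = Z,  H_1 = 0,  H_2 = 0,  H_3 = Z.

K has 5 vertices, 10 edges, 10 triangles, 5 3-simplices.
rank ∂_0 = 0, rank ∂_1 = 4 ⇒ b_0 = 5 − 0 − 4 = 1; all invariant factors of ∂_1 are 1 so no torsion. So H_0 ≅ Z.
rank ∂_1 = 4, rank ∂_2 = 6 ⇒ b_1 = 10 − 4 − 6 = 0; all invariant factors of ∂_2 are 1 so no torsion. So H_1 ≅ 0.
rank ∂_2 = 6, rank ∂_3 = 4 ⇒ b_2 = 10 − 6 − 4 = 0; all invariant factors of ∂_3 are 1 so no torsion. So H_2 ≅ 0.
rank ∂_3 = 4, rank ∂_4 = 0 ⇒ b_3 = 5 − 4 − 0 = 1. So H_3 ≅ Z.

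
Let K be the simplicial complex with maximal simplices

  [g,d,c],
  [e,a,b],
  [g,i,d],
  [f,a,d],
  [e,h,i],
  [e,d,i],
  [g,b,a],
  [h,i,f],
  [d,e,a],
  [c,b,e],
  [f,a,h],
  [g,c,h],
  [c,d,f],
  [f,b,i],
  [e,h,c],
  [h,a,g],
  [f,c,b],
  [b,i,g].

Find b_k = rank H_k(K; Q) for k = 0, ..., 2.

b_0 = 1, b_1 = 2, b_2 = 1.

We work with the vertex ordering a < b < c < d < e < f < g < h < i. The simplices of K, each written with vertices in increasing order, are:

  0-simplices (9): a, b, c, d, e, f, g, h, i
  1-simplices (27): ab, ad, ae, af, ag, ah, bc, be, bf, bg, bi, cd, ce, cf, cg, ch, de, df, dg, di, eh, ei, fh, fi, gh, gi, hi
  2-simplices (18): abe, abg, ade, adf, afh, agh, bce, bcf, bfi, bgi, cdf, cdg, ceh, cgh, dei, dgi, ehi, fhi

Hence C_0 ≅ Z^9, C_1 ≅ Z^27, C_2 ≅ Z^18.

∂_1: C_1 → C_0 sends each edge [p,q] (with p < q) to q − p. For instance
  ∂de = e − d.
As a 9×27 matrix over Z this has rank 8, with invariant factors (1,1,1,1,1,1,1,1).

∂_2: C_2 → C_1 sends each 2-simplex [p,q,r] to [q,r] − [p,r] + [p,q]. For instance
  ∂adf = df − af + ad,
  ∂bcf = cf − bf + bc.
The resulting 27×18 matrix has rank 17, and its Smith normal form has invariant factors (1,1,1,1,1,1,1,1,1,1,1,1,1,1,1,1,1).

From H_k ≅ ker(∂_k) / im(∂_{k+1}) we obtain:

  H_0: rank C_0 − rank ∂_1 = 9 − 8 = 1, and the invariant factors of ∂_1 are all 1, so H_0 = Z.
  H_1: rank ker ∂_1 − rank ∂_2 = (27 − 8) − 17 = 2, and the invariant factors of ∂_2 are all 1, so H_1 = Z^2.
  H_2: rank ker ∂_2 − rank ∂_3 = (18 − 17) − 0 = 1, and there is no ∂_3, so H_2 = Z.

As a check, the Euler characteristic is 9 − 27 + 18 = 0, which agrees with 1 − 2 + 1 = 0.

Hence the Betti numbers are b_0 = 1, b_1 = 2, b_2 = 1.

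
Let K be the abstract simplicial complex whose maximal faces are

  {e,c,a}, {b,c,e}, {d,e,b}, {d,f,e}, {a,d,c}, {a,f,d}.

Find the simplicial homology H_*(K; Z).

We work with the vertex ordering a < b < c < d < e < f. The simplices of K, each written with vertices in increasing order, are:

  0-simplices (6): a, b, c, d, e, f
  1-simplices (12): ac, ad, ae, af, bc, bd, be, cd, ce, de, df, ef
  2-simplices (6): acd, ace, adf, bce, bde, def

Hence C_0 ≅ Z^6, C_1 ≅ Z^12, C_2 ≅ Z^6.

∂_1: C_1 → C_0 maps an edge to its endpoints' difference, ∂[p,q] = q − p. For instance
  ∂df = f − d.
As a 6×12 matrix over Z this has rank 5, with invariant factors (1,1,1,1,1).

Boundary ∂_2: C_2 → C_1 maps a triangle to the signed sum of its edges. For instance
  ∂bce = ce − be + bc,
  ∂bde = de − be + bd.
The resulting 12×6 matrix has rank 6, and its Smith normal form has invariant factors (1,1,1,1,1,1).

From H_k ≅ ker(∂_k) / im(∂_{k+1}) we obtain:

  H_0: rank C_0 − rank ∂_1 = 6 − 5 = 1, and the invariant factors of ∂_1 are all 1, so H_0 = Z.
  H_1: rank ker ∂_1 − rank ∂_2 = (12 − 5) − 6 = 1, and the invariant factors of ∂_2 are all 1, so H_1 = Z.
  H_2: rank ker ∂_2 − rank ∂_3 = (6 − 6) − 0 = 0, and there is no ∂_3, so H_2 = 0.

As a check, the Euler characteristic is 6 − 12 + 6 = 0, which agrees with 1 − 1 + 0 = 0.

H_0 ≅ Z,  H_1 ≅ Z,  H_2 = 0.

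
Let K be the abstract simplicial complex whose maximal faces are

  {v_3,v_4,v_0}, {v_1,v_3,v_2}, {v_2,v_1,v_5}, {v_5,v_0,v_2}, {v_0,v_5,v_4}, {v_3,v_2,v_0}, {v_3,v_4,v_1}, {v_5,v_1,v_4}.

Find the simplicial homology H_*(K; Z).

Fix the vertex order v_0 < v_1 < v_2 < v_3 < v_4 < v_5 and write every simplex with vertices in increasing order. Then dim K = 2 and the simplices of K are:

  0-simplices (6): [v_0], [v_1], [v_2], [v_3], [v_4], [v_5]
  1-simplices (12): [v_0,v_2], [v_0,v_3], [v_0,v_4], [v_0,v_5], [v_1,v_2], [v_1,v_3], [v_1,v_4], [v_1,v_5], [v_2,v_3], [v_2,v_5], [v_3,v_4], [v_4,v_5]
  2-simplices (8): [v_0,v_2,v_3], [v_0,v_2,v_5], [v_0,v_3,v_4], [v_0,v_4,v_5], [v_1,v_2,v_3], [v_1,v_2,v_5], [v_1,v_3,v_4], [v_1,v_4,v_5]

so the chain groups are C_0 ≅ Z^6, C_1 ≅ Z^12, C_2 ≅ Z^8.

Boundary ∂_1: C_1 → C_0 sends each edge [p,q] (with p < q) to q − p. For instance
  ∂[v_1,v_2] = [v_2] − [v_1].
The 6×12 boundary matrix has rank 5 and Smith normal form diag(1,1,1,1,1).

∂_2: C_2 → C_1 maps a triangle to the signed sum of its edges. For instance
  ∂[v_0,v_2,v_3] = [v_2,v_3] − [v_0,v_3] + [v_0,v_2],
  ∂[v_0,v_3,v_4] = [v_3,v_4] − [v_0,v_4] + [v_0,v_3].
As a 12×8 matrix over Z this has rank 7, with invariant factors (1,1,1,1,1,1,1).

Reading off H_k = ker ∂_k / im ∂_{k+1}:

  H_0: rank C_0 − rank ∂_1 = 6 − 5 = 1, and the invariant factors of ∂_1 are all 1, so H_0 = Z.
  H_1: rank ker ∂_1 − rank ∂_2 = (12 − 5) − 7 = 0, and the invariant factors of ∂_2 are all 1, so H_1 = 0.
  H_2: rank ker ∂_2 − rank ∂_3 = (8 − 7) − 0 = 1, and there is no ∂_3, so H_2 = Z.

As a check, the Euler characteristic is 6 − 12 + 8 = 2, which agrees with 1 − 0 + 1 = 2.

H_0 ≅ Z,  H_1 = 0,  H_2 ≅ Z.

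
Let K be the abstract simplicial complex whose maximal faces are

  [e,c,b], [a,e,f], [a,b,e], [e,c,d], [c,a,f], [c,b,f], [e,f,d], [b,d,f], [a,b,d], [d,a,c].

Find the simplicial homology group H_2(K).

We work with the vertex ordering a < b < c < d < e < f. The simplices of K, each written with vertices in increasing order, are:

  0-simplices (6): a, b, c, d, e, f
  1-simplices (15): ab, ac, ad, ae, af, bc, bd, be, bf, cd, ce, cf, de, df, ef
  2-simplices (10): abd, abe, acd, acf, aef, bce, bcf, bdf, cde, def

giving chain groups C_0 ≅ Z^6, C_1 ≅ Z^15, C_2 ≅ Z^10.

The boundary map ∂_1: C_1 → C_0 is given by ∂[p,q] = [q] − [p]. For instance
  ∂ce = e − c.
The resulting 6×15 matrix has rank 5, and its Smith normal form has invariant factors (1,1,1,1,1).

∂_2: C_2 → C_1 maps a triangle to the signed sum of its edges. For instance
  ∂abe = be − ae + ab,
  ∂cde = de − ce + cd.
This gives a 15×10 integer matrix of rank 10; reducing to Smith normal form yields diagonal entries (1,1,1,1,1,1,1,1,1,2).

From H_k ≅ ker(∂_k) / im(∂_{k+1}) we obtain:

  H_2: rank ker ∂_2 − rank ∂_3 = (10 − 10) − 0 = 0, and there is no ∂_3, so H_2 = 0.

(K is a triangulation of the real projective plane RP^2.)

H_2 = 0.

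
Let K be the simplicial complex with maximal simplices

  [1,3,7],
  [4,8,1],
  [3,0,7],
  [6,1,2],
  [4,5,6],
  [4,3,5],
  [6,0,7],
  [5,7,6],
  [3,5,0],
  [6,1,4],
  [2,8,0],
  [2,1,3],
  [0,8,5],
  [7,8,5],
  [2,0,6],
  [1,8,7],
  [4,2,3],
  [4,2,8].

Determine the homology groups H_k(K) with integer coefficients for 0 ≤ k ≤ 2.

K has 9 vertices, 27 edges, 18 triangles.
rank ∂_0 = 0, rank ∂_1 = 8 ⇒ b_0 = 9 − 0 − 8 = 1; all invariant factors of ∂_1 are 1 so no torsion. So H_0 = Z.
rank ∂_1 = 8, rank ∂_2 = 18 ⇒ b_1 = 27 − 8 − 18 = 1; ∂_2 has invariant factor(s) [2] giving torsion. So H_1 = Z ⊕ Z_2.
rank ∂_2 = 18, rank ∂_3 = 0 ⇒ b_2 = 18 − 18 − 0 = 0. So H_2 = 0.

H_0 = Z,  H_1 = Z ⊕ Z_2,  H_2 = 0.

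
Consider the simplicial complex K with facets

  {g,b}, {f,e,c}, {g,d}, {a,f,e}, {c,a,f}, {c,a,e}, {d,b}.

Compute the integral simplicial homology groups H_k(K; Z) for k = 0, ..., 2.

We work with the vertex ordering a < b < c < d < e < f < g. The simplices of K, each written with vertices in increasing order, are:

  0-simplices (7): a, b, c, d, e, f, g
  1-simplices (9): ac, ae, af, bd, bg, ce, cf, dg, ef
  2-simplices (4): ace, acf, aef, cef

so the chain groups are C_0 ≅ Z^7, C_1 ≅ Z^9, C_2 ≅ Z^4.

∂_1: C_1 → C_0 maps an edge to its endpoints' difference, ∂[p,q] = q − p. For instance
  ∂ae = e − a.
This gives a 7×9 integer matrix of rank 5; reducing to Smith normal form yields diagonal entries (1,1,1,1,1).

∂_2: C_2 → C_1 acts by ∂[p,q,r] = [q,r] − [p,r] + [p,q]. For instance
  ∂acf = cf − af + ac,
  ∂ace = ce − ae + ac.
The resulting 9×4 matrix has rank 3, and its Smith normal form has invariant factors (1,1,1).

Reading off H_k = ker ∂_k / im ∂_{k+1}:

  H_0: rank C_0 − rank ∂_1 = 7 − 5 = 2, and the invariant factors of ∂_1 are all 1, so H_0 = Z^2.
  H_1: rank ker ∂_1 − rank ∂_2 = (9 − 5) − 3 = 1, and the invariant factors of ∂_2 are all 1, so H_1 = Z.
  H_2: rank ker ∂_2 − rank ∂_3 = (4 − 3) − 0 = 1, and there is no ∂_3, so H_2 = Z.

As a check, the Euler characteristic is 7 − 9 + 4 = 2, which agrees with 2 − 1 + 1 = 2.

H_0 = Z^2,  H_1 = Z,  H_2 = Z.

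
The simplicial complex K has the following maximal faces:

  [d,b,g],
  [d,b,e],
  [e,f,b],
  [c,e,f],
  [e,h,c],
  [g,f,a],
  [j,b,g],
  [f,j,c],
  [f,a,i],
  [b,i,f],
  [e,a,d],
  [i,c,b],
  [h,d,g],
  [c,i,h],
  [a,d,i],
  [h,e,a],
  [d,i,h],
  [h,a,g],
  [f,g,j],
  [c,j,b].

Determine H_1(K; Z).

Take the total order a < b < c < d < e < f < g < h < i < j on the vertex set. Then K (dimension 2) consists of the simplices:

  0-simplices (10): a, b, c, d, e, f, g, h, i, j
  1-simplices (30): ad, ae, af, ag, ah, ai, bc, bd, be, bf, bg, bi, bj, ce, cf, ch, ci, cj, de, dg, dh, di, ef, eh, fg, fi, fj, gh, gj, hi
  2-simplices (20): ade, adi, aeh, afg, afi, agh, bci, bcj, bde, bdg, bef, bfi, bgj, cef, ceh, cfj, chi, dgh, dhi, fgj

giving chain groups C_0 ≅ Z^10, C_1 ≅ Z^30, C_2 ≅ Z^20.

Boundary ∂_1: C_1 → C_0 sends each edge [p,q] (with p < q) to q − p.
This gives a 10×30 integer matrix of rank 9; reducing to Smith normal form yields diagonal entries (1,1,1,1,1,1,1,1,1).

∂_2: C_2 → C_1 sends each 2-simplex [p,q,r] to [q,r] − [p,r] + [p,q]. For instance
  ∂bfi = fi − bi + bf,
  ∂dhi = hi − di + dh.
The resulting 30×20 matrix has rank 20, and its Smith normal form has invariant factors (1,1,1,1,1,1,1,1,1,1,1,1,1,1,1,1,1,1,1,2).

From H_k ≅ ker(∂_k) / im(∂_{k+1}) we obtain:

  H_1: rank ker ∂_1 − rank ∂_2 = (30 − 9) − 20 = 1, and ∂_2 has invariant factor 2 > 1, so H_1 ≅ Z ⊕ Z_2.

H_1 = Z ⊕ Z_2.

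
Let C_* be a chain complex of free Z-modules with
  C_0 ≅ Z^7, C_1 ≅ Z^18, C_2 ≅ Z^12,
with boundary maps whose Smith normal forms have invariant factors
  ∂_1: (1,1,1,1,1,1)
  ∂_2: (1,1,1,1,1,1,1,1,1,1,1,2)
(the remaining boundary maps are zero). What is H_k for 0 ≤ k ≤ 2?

H_0: b_0 = 7 − 0 − 6 = 1; torsion from ∂_1 factors > 1: none. So H_0 ≅ Z.
H_1: b_1 = 18 − 6 − 12 = 0; torsion from ∂_2 factors > 1: [2]. So H_1 ≅ Z/2.
H_2: b_2 = 12 − 12 − 0 = 0; torsion from ∂_3 factors > 1: none. So H_2 ≅ 0.

H_0 ≅ Z,  H_1 ≅ Z/2,  H_2 = 0.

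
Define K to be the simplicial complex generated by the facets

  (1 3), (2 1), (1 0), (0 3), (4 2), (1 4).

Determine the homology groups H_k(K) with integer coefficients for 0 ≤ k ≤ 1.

K has 5 vertices, 6 edges.
rank ∂_0 = 0, rank ∂_1 = 4 ⇒ b_0 = 5 − 0 − 4 = 1; all invariant factors of ∂_1 are 1 so no torsion. So H_0 ≅ Z.
rank ∂_1 = 4, rank ∂_2 = 0 ⇒ b_1 = 6 − 4 − 0 = 2. So H_1 ≅ Z^2.

H_0 ≅ Z,  H_1 ≅ Z^2.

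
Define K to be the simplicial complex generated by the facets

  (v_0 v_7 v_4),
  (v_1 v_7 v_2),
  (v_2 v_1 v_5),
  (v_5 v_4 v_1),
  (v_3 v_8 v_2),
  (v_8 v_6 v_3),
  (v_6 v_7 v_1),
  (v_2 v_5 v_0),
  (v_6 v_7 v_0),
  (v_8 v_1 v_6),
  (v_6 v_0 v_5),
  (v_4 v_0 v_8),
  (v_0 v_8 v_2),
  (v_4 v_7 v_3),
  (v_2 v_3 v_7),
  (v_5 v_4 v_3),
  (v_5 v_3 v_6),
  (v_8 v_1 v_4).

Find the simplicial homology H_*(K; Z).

Take the total order v_0 < v_1 < v_2 < v_3 < v_4 < v_5 < v_6 < v_7 < v_8 on the vertex set. Then K (dimension 2) consists of the simplices:

  0-simplices (9): [v_0], [v_1], [v_2], [v_3], [v_4], [v_5], [v_6], [v_7], [v_8]
  1-simplices (27): (27 of them)
  2-simplices (18): (18 of them)

Hence C_0 ≅ Z^9, C_1 ≅ Z^27, C_2 ≅ Z^18.

∂_1: C_1 → C_0 is given by ∂[p,q] = [q] − [p].
As a 9×27 matrix over Z this has rank 8, with invariant factors (1,1,1,1,1,1,1,1).

The boundary map ∂_2: C_2 → C_1 sends each 2-simplex [p,q,r] to [q,r] − [p,r] + [p,q]. For instance
  ∂[v_2,v_3,v_7] = [v_3,v_7] − [v_2,v_7] + [v_2,v_3],
  ∂[v_3,v_6,v_8] = [v_6,v_8] − [v_3,v_8] + [v_3,v_6].
This gives a 27×18 integer matrix of rank 17; reducing to Smith normal form yields diagonal entries (1,1,1,1,1,1,1,1,1,1,1,1,1,1,1,1,1).

From H_k ≅ ker(∂_k) / im(∂_{k+1}) we obtain:

  H_0: rank C_0 − rank ∂_1 = 9 − 8 = 1, and the invariant factors of ∂_1 are all 1, so H_0 = Z.
  H_1: rank ker ∂_1 − rank ∂_2 = (27 − 8) − 17 = 2, and the invariant factors of ∂_2 are all 1, so H_1 = Z^2.
  H_2: rank ker ∂_2 − rank ∂_3 = (18 − 17) − 0 = 1, and there is no ∂_3, so H_2 = Z.

H_0 = Z,  H_1 = Z^2,  H_2 = Z.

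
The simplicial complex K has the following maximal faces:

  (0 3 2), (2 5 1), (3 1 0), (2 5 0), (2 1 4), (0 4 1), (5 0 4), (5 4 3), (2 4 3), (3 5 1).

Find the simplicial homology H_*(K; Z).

H_0 ≅ Z,  H_1 ≅ Z/2Z,  H_2 = 0.

Take the total order 0 < 1 < 2 < 3 < 4 < 5 on the vertex set. Then K (dimension 2) consists of the simplices:

  0-simplices (6): [0], [1], [2], [3], [4], [5]
  1-simplices (15): [0,1], [0,2], [0,3], [0,4], [0,5], [1,2], [1,3], [1,4], [1,5], [2,3], [2,4], [2,5], [3,4], [3,5], [4,5]
  2-simplices (10): [0,1,3], [0,1,4], [0,2,3], [0,2,5], [0,4,5], [1,2,4], [1,2,5], [1,3,5], [2,3,4], [3,4,5]

Hence C_0 ≅ Z^6, C_1 ≅ Z^15, C_2 ≅ Z^10.

Boundary ∂_1: C_1 → C_0 maps an edge to its endpoints' difference, ∂[p,q] = q − p. For instance
  ∂[1,4] = [4] − [1].
As a 6×15 matrix over Z this has rank 5, with invariant factors (1,1,1,1,1).

∂_2: C_2 → C_1 acts by ∂[p,q,r] = [q,r] − [p,r] + [p,q]. For instance
  ∂[0,1,4] = [1,4] − [0,4] + [0,1],
  ∂[0,2,5] = [2,5] − [0,5] + [0,2].
As a 15×10 matrix over Z this has rank 10, with invariant factors (1,1,1,1,1,1,1,1,1,2).

Now H_k = ker ∂_k / im ∂_{k+1}, so:

  H_0: rank C_0 − rank ∂_1 = 6 − 5 = 1, and the invariant factors of ∂_1 are all 1, so H_0 = Z.
  H_1: rank ker ∂_1 − rank ∂_2 = (15 − 5) − 10 = 0, and ∂_2 has invariant factor 2 > 1, so H_1 = Z/2Z.
  H_2: rank ker ∂_2 − rank ∂_3 = (10 − 10) − 0 = 0, and there is no ∂_3, so H_2 = 0.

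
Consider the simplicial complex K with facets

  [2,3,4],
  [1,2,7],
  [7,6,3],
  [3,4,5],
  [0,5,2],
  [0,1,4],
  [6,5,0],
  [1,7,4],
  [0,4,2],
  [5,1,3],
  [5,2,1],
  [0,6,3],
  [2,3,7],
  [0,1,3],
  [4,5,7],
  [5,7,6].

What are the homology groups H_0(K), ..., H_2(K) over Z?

H_0 ≅ Z,  H_1 ≅ Z^2,  H_2 ≅ Z.

We work with the vertex ordering 0 < 1 < 2 < 3 < 4 < 5 < 6 < 7. The simplices of K, each written with vertices in increasing order, are:

  0-simplices (8): [0], [1], [2], [3], [4], [5], [6], [7]
  1-simplices (24): (24 of them)
  2-simplices (16): [0,1,3], [0,1,4], [0,2,4], [0,2,5], [0,3,6], [0,5,6], [1,2,5], [1,2,7], [1,3,5], [1,4,7], [2,3,4], [2,3,7], [3,4,5], [3,6,7], [4,5,7], [5,6,7]

Hence C_0 ≅ Z^8, C_1 ≅ Z^24, C_2 ≅ Z^16.

∂_1: C_1 → C_0 is given by ∂[p,q] = [q] − [p]. For instance
  ∂[3,7] = [7] − [3].
This gives a 8×24 integer matrix of rank 7; reducing to Smith normal form yields diagonal entries (1,1,1,1,1,1,1).

The boundary map ∂_2: C_2 → C_1 acts by ∂[p,q,r] = [q,r] − [p,r] + [p,q]. For instance
  ∂[2,3,4] = [3,4] − [2,4] + [2,3],
  ∂[2,3,7] = [3,7] − [2,7] + [2,3].
As a 24×16 matrix over Z this has rank 15, with invariant factors (1,1,1,1,1,1,1,1,1,1,1,1,1,1,1).

Computing H_k = (kernel of ∂_k) / (image of ∂_{k+1}):

  H_0: rank C_0 − rank ∂_1 = 8 − 7 = 1, and the invariant factors of ∂_1 are all 1, so H_0 ≅ Z.
  H_1: rank ker ∂_1 − rank ∂_2 = (24 − 7) − 15 = 2, and the invariant factors of ∂_2 are all 1, so H_1 ≅ Z^2.
  H_2: rank ker ∂_2 − rank ∂_3 = (16 − 15) − 0 = 1, and there is no ∂_3, so H_2 ≅ Z.

As a check, the Euler characteristic is 8 − 24 + 16 = 0, which agrees with 1 − 2 + 1 = 0.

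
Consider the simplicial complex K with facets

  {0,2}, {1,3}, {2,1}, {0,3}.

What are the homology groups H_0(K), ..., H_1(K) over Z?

K has 4 vertices, 4 edges.
rank ∂_0 = 0, rank ∂_1 = 3 ⇒ b_0 = 4 − 0 − 3 = 1; all invariant factors of ∂_1 are 1 so no torsion. So H_0 = Z.
rank ∂_1 = 3, rank ∂_2 = 0 ⇒ b_1 = 4 − 3 − 0 = 1. So H_1 = Z.

H_0 = Z,  H_1 = Z.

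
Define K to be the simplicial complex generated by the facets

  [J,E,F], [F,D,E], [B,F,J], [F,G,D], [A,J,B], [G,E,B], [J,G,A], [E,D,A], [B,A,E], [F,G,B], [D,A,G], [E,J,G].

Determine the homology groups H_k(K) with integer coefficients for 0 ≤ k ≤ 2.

H_0 ≅ Z,  H_1 ≅ Z/2Z,  H_2 = 0.

We work with the vertex ordering A < B < D < E < F < G < J. The simplices of K, each written with vertices in increasing order, are:

  0-simplices (7): A, B, D, E, F, G, J
  1-simplices (18): AB, AD, AE, AG, AJ, BE, BF, BG, BJ, DE, DF, DG, EF, EG, EJ, FG, FJ, GJ
  2-simplices (12): ABE, ABJ, ADE, ADG, AGJ, BEG, BFG, BFJ, DEF, DFG, EFJ, EGJ

giving chain groups C_0 ≅ Z^7, C_1 ≅ Z^18, C_2 ≅ Z^12.

∂_1: C_1 → C_0 maps an edge to its endpoints' difference, ∂[p,q] = q − p. For instance
  ∂AG = G − A.
The resulting 7×18 matrix has rank 6, and its Smith normal form has invariant factors (1,1,1,1,1,1).

Boundary ∂_2: C_2 → C_1 acts by ∂[p,q,r] = [q,r] − [p,r] + [p,q]. For instance
  ∂ABJ = BJ − AJ + AB,
  ∂BFG = FG − BG + BF.
The 18×12 boundary matrix has rank 12 and Smith normal form diag(1,1,1,1,1,1,1,1,1,1,1,2).

From H_k ≅ ker(∂_k) / im(∂_{k+1}) we obtain:

  H_0: rank C_0 − rank ∂_1 = 7 − 6 = 1, and the invariant factors of ∂_1 are all 1, so H_0 ≅ Z.
  H_1: rank ker ∂_1 − rank ∂_2 = (18 − 6) − 12 = 0, and ∂_2 has invariant factor 2 > 1, so H_1 ≅ Z/2Z.
  H_2: rank ker ∂_2 − rank ∂_3 = (12 − 12) − 0 = 0, and there is no ∂_3, so H_2 ≅ 0.

As a check, the Euler characteristic is 7 − 18 + 12 = 1, which agrees with 1 − 0 + 0 = 1.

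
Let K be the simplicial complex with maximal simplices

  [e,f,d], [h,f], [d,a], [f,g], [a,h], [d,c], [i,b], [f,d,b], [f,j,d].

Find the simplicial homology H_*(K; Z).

Fix the vertex order a < b < c < d < e < f < g < h < i < j and write every simplex with vertices in increasing order. Then dim K = 2 and the simplices of K are:

  0-simplices (10): a, b, c, d, e, f, g, h, i, j
  1-simplices (13): ad, ah, bd, bf, bi, cd, de, df, dj, ef, fg, fh, fj
  2-simplices (3): bdf, def, dfj

Hence C_0 ≅ Z^10, C_1 ≅ Z^13, C_2 ≅ Z^3.

∂_1: C_1 → C_0 is given by ∂[p,q] = [q] − [p].
The resulting 10×13 matrix has rank 9, and its Smith normal form has invariant factors (1,1,1,1,1,1,1,1,1).

Boundary ∂_2: C_2 → C_1 sends each 2-simplex [p,q,r] to [q,r] − [p,r] + [p,q]. For instance
  ∂bdf = df − bf + bd,
  ∂def = ef − df + de.
The resulting 13×3 matrix has rank 3, and its Smith normal form has invariant factors (1,1,1).

Reading off H_k = ker ∂_k / im ∂_{k+1}:

  H_0: rank C_0 − rank ∂_1 = 10 − 9 = 1, and the invariant factors of ∂_1 are all 1, so H_0 = Z.
  H_1: rank ker ∂_1 − rank ∂_2 = (13 − 9) − 3 = 1, and the invariant factors of ∂_2 are all 1, so H_1 = Z.
  H_2: rank ker ∂_2 − rank ∂_3 = (3 − 3) − 0 = 0, and there is no ∂_3, so H_2 = 0.

As a check, the Euler characteristic is 10 − 13 + 3 = 0, which agrees with 1 − 1 + 0 = 0.

H_0 ≅ Z,  H_1 ≅ Z,  H_2 = 0.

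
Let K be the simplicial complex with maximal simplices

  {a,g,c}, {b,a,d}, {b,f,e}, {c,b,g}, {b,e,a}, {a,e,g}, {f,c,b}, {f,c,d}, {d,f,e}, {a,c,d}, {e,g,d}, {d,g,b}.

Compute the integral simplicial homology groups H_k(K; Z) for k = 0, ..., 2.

Take the total order a < b < c < d < e < f < g on the vertex set. Then K (dimension 2) consists of the simplices:

  0-simplices (7): a, b, c, d, e, f, g
  1-simplices (18): ab, ac, ad, ae, ag, bc, bd, be, bf, bg, cd, cf, cg, de, df, dg, ef, eg
  2-simplices (12): abd, abe, acd, acg, aeg, bcf, bcg, bdg, bef, cdf, def, deg

giving chain groups C_0 ≅ Z^7, C_1 ≅ Z^18, C_2 ≅ Z^12.

The boundary map ∂_1: C_1 → C_0 sends each edge [p,q] (with p < q) to q − p.
As a 7×18 matrix over Z this has rank 6, with invariant factors (1,1,1,1,1,1).

Boundary ∂_2: C_2 → C_1 acts by ∂[p,q,r] = [q,r] − [p,r] + [p,q]. For instance
  ∂abe = be − ae + ab,
  ∂deg = eg − dg + de.
The 18×12 boundary matrix has rank 12 and Smith normal form diag(1,1,1,1,1,1,1,1,1,1,1,2).

Computing H_k = (kernel of ∂_k) / (image of ∂_{k+1}):

  H_0: rank C_0 − rank ∂_1 = 7 − 6 = 1, and the invariant factors of ∂_1 are all 1, so H_0 ≅ Z.
  H_1: rank ker ∂_1 − rank ∂_2 = (18 − 6) − 12 = 0, and ∂_2 has invariant factor 2 > 1, so H_1 ≅ Z/2.
  H_2: rank ker ∂_2 − rank ∂_3 = (12 − 12) − 0 = 0, and there is no ∂_3, so H_2 ≅ 0.

As a check, the Euler characteristic is 7 − 18 + 12 = 1, which agrees with 1 − 0 + 0 = 1.
(K is a triangulation of the real projective plane RP^2.)

H_0 = Z,  H_1 = Z/2,  H_2 = 0.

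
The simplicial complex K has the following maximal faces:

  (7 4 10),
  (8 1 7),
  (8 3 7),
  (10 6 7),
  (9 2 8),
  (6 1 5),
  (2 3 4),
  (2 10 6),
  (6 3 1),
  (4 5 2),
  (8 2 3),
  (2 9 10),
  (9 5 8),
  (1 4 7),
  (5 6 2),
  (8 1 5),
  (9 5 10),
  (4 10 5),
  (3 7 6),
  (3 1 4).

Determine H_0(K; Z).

H_0 ≅ Z.

Fix the vertex order 1 < 2 < 3 < 4 < 5 < 6 < 7 < 8 < 9 < 10 and write every simplex with vertices in increasing order. Then dim K = 2 and the simplices of K are:

  0-simplices (10): [1], [2], [3], [4], [5], [6], [7], [8], [9], [10]
  1-simplices (30): (30 of them)
  2-simplices (20): (20 of them)

so the chain groups are C_0 ≅ Z^10, C_1 ≅ Z^30, C_2 ≅ Z^20.

∂_1: C_1 → C_0 sends each edge [p,q] (with p < q) to q − p. For instance
  ∂[1,7] = [7] − [1].
As a 10×30 matrix over Z this has rank 9, with invariant factors (1,1,1,1,1,1,1,1,1).

The boundary map ∂_2: C_2 → C_1 acts by ∂[p,q,r] = [q,r] − [p,r] + [p,q]. For instance
  ∂[2,3,4] = [3,4] − [2,4] + [2,3],
  ∂[1,5,6] = [5,6] − [1,6] + [1,5].
This gives a 30×20 integer matrix of rank 20; reducing to Smith normal form yields diagonal entries (1,1,1,1,1,1,1,1,1,1,1,1,1,1,1,1,1,1,1,2).

Computing H_k = (kernel of ∂_k) / (image of ∂_{k+1}):

  H_0: rank C_0 − rank ∂_1 = 10 − 9 = 1, and the invariant factors of ∂_1 are all 1, so H_0 = Z.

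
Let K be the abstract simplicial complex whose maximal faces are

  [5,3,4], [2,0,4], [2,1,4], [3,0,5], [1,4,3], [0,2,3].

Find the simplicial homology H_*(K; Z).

H_0 = Z,  H_1 = Z,  H_2 = 0.

We work with the vertex ordering 0 < 1 < 2 < 3 < 4 < 5. The simplices of K, each written with vertices in increasing order, are:

  0-simplices (6): [0], [1], [2], [3], [4], [5]
  1-simplices (12): [0,2], [0,3], [0,4], [0,5], [1,2], [1,3], [1,4], [2,3], [2,4], [3,4], [3,5], [4,5]
  2-simplices (6): [0,2,3], [0,2,4], [0,3,5], [1,2,4], [1,3,4], [3,4,5]

Hence C_0 ≅ Z^6, C_1 ≅ Z^12, C_2 ≅ Z^6.

Boundary ∂_1: C_1 → C_0 sends each edge [p,q] (with p < q) to q − p. For instance
  ∂[4,5] = [5] − [4].
The 6×12 boundary matrix has rank 5 and Smith normal form diag(1,1,1,1,1).

Boundary ∂_2: C_2 → C_1 maps a triangle to the signed sum of its edges. For instance
  ∂[1,2,4] = [2,4] − [1,4] + [1,2],
  ∂[0,2,4] = [2,4] − [0,4] + [0,2].
As a 12×6 matrix over Z this has rank 6, with invariant factors (1,1,1,1,1,1).

Computing H_k = (kernel of ∂_k) / (image of ∂_{k+1}):

  H_0: rank C_0 − rank ∂_1 = 6 − 5 = 1, and the invariant factors of ∂_1 are all 1, so H_0 = Z.
  H_1: rank ker ∂_1 − rank ∂_2 = (12 − 5) − 6 = 1, and the invariant factors of ∂_2 are all 1, so H_1 = Z.
  H_2: rank ker ∂_2 − rank ∂_3 = (6 − 6) − 0 = 0, and there is no ∂_3, so H_2 = 0.

As a check, the Euler characteristic is 6 − 12 + 6 = 0, which agrees with 1 − 1 + 0 = 0.
(K is a triangulation of the cylinder S^1 x I.)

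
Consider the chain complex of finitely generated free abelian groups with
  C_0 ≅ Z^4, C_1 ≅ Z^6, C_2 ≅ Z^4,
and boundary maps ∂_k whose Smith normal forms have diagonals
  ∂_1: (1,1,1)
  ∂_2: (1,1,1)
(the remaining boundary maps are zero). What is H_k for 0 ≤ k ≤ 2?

H_0: b_0 = 4 − 0 − 3 = 1; torsion from ∂_1 factors > 1: none. So H_0 = Z.
H_1: b_1 = 6 − 3 − 3 = 0; torsion from ∂_2 factors > 1: none. So H_1 = 0.
H_2: b_2 = 4 − 3 − 0 = 1; torsion from ∂_3 factors > 1: none. So H_2 = Z.

H_0 = Z,  H_1 = 0,  H_2 = Z.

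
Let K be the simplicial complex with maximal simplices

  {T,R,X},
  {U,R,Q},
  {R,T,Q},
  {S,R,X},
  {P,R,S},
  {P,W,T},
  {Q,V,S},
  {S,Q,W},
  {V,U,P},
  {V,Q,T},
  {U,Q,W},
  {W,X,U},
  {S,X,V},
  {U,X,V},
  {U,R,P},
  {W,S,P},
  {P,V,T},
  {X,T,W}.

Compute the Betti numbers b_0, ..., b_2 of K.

b_0 = 1, b_1 = 2, b_2 = 1.

Order the vertices as P < Q < R < S < T < U < V < W < X. Listing each simplex with vertices in this order, K has dimension 2 with simplices:

  0-simplices (9): P, Q, R, S, T, U, V, W, X
  1-simplices (27): PR, PS, PT, PU, PV, PW, QR, QS, QT, QU, QV, QW, RS, RT, RU, RX, SV, SW, SX, TV, TW, TX, UV, UW, UX, VX, WX
  2-simplices (18): PRS, PRU, PSW, PTV, PTW, PUV, QRT, QRU, QSV, QSW, QTV, QUW, RSX, RTX, SVX, TWX, UVX, UWX

so the chain groups are C_0 ≅ Z^9, C_1 ≅ Z^27, C_2 ≅ Z^18.

∂_1: C_1 → C_0 maps an edge to its endpoints' difference, ∂[p,q] = q − p. For instance
  ∂RU = U − R.
As a 9×27 matrix over Z this has rank 8, with invariant factors (1,1,1,1,1,1,1,1).

∂_2: C_2 → C_1 sends each 2-simplex [p,q,r] to [q,r] − [p,r] + [p,q]. For instance
  ∂PTW = TW − PW + PT,
  ∂QRU = RU − QU + QR.
As a 27×18 matrix over Z this has rank 17, with invariant factors (1,1,1,1,1,1,1,1,1,1,1,1,1,1,1,1,1).

From H_k ≅ ker(∂_k) / im(∂_{k+1}) we obtain:

  H_0: rank C_0 − rank ∂_1 = 9 − 8 = 1, and the invariant factors of ∂_1 are all 1, so H_0 ≅ Z.
  H_1: rank ker ∂_1 − rank ∂_2 = (27 − 8) − 17 = 2, and the invariant factors of ∂_2 are all 1, so H_1 ≅ Z^2.
  H_2: rank ker ∂_2 − rank ∂_3 = (18 − 17) − 0 = 1, and there is no ∂_3, so H_2 ≅ Z.

As a check, the Euler characteristic is 9 − 27 + 18 = 0, which agrees with 1 − 2 + 1 = 0.
(K is a triangulation of the torus T^2.)

Hence the Betti numbers are b_0 = 1, b_1 = 2, b_2 = 1.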